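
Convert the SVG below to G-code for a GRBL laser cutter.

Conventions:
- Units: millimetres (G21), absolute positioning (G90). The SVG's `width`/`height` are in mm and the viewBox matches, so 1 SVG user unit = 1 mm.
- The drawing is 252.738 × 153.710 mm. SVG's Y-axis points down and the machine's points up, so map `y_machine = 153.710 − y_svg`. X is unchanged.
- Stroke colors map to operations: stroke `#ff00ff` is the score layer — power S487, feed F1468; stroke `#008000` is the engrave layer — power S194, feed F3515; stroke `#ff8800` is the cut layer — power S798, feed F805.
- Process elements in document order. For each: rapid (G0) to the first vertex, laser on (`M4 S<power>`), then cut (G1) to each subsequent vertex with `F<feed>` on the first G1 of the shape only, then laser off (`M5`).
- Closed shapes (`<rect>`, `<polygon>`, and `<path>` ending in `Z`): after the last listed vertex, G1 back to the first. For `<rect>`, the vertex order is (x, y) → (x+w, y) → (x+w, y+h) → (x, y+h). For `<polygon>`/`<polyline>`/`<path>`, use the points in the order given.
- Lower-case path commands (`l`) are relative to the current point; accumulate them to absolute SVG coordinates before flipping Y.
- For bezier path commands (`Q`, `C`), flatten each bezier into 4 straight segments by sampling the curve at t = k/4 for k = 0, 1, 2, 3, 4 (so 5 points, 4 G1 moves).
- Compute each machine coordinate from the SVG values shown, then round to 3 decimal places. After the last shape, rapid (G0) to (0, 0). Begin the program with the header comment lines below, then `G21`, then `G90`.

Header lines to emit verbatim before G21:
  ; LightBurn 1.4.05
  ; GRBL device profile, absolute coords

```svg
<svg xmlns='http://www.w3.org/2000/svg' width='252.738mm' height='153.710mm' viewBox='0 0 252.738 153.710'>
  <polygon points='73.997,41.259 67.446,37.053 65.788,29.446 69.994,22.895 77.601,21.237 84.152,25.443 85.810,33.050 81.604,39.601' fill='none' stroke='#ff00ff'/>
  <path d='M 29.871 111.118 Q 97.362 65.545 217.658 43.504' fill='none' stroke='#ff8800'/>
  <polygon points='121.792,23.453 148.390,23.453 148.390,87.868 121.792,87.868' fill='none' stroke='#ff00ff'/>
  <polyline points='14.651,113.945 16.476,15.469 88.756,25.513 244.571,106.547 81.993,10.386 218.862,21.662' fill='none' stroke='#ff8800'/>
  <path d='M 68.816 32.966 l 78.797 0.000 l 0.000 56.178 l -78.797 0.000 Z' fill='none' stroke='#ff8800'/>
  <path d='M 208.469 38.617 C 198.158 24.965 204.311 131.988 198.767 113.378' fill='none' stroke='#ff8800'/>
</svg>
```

; LightBurn 1.4.05
; GRBL device profile, absolute coords
G21
G90
G0 X73.997 Y112.451
M4 S487
G1 X67.446 Y116.657 F1468
G1 X65.788 Y124.264
G1 X69.994 Y130.815
G1 X77.601 Y132.473
G1 X84.152 Y128.267
G1 X85.810 Y120.660
G1 X81.604 Y114.109
G1 X73.997 Y112.451
M5
G0 X29.871 Y42.592
M4 S798
G1 X66.917 Y63.908 F805
G1 X110.563 Y82.282
G1 X160.810 Y97.715
G1 X217.658 Y110.206
M5
G0 X121.792 Y130.257
M4 S487
G1 X148.390 Y130.257 F1468
G1 X148.390 Y65.842
G1 X121.792 Y65.842
G1 X121.792 Y130.257
M5
G0 X14.651 Y39.765
M4 S798
G1 X16.476 Y138.241 F805
G1 X88.756 Y128.197
G1 X244.571 Y47.163
G1 X81.993 Y143.324
G1 X218.862 Y132.048
M5
G0 X68.816 Y120.744
M4 S798
G1 X147.613 Y120.744 F805
G1 X147.613 Y64.566
G1 X68.816 Y64.566
G1 X68.816 Y120.744
M5
G0 X208.469 Y115.093
M4 S798
G1 X203.383 Y106.554 F805
G1 X201.830 Y75.853
G1 X201.172 Y46.082
G1 X198.767 Y40.332
M5
G0 X0.000 Y0.000

Since the viewBox matches the mm dimensions, user units are millimetres directly. The only transform is the Y-flip y_m = 153.710 − y_svg.

Shape 1 is a regular polygon drawn with `<polygon>`. Its stroke #ff00ff means score at S487, F1468. After flipping Y the toolpath is (73.997,112.451) → (67.446,116.657) → (65.788,124.264) → (69.994,130.815) → (77.601,132.473) → (84.152,128.267) → (85.810,120.660) → (81.604,114.109) → (73.997,112.451), returning to the start.

Shape 2 is a quadratic bezier drawn with `<path>`. Its stroke #ff8800 means cut at S798, F805. After flipping Y the toolpath is (29.871,42.592) → (66.917,63.908) → (110.563,82.282) → (160.810,97.715) → (217.658,110.206).

Shape 3 is a rectangle drawn with `<polygon>`. Its stroke #ff00ff means score at S487, F1468. After flipping Y the toolpath is (121.792,130.257) → (148.390,130.257) → (148.390,65.842) → (121.792,65.842) → (121.792,130.257), returning to the start.

Shape 4 is a open polyline drawn with `<polyline>`. Its stroke #ff8800 means cut at S798, F805. After flipping Y the toolpath is (14.651,39.765) → (16.476,138.241) → (88.756,128.197) → (244.571,47.163) → (81.993,143.324) → (218.862,132.048).

Shape 5 is a rectangle drawn with `<path>`. Its stroke #ff8800 means cut at S798, F805. After flipping Y the toolpath is (68.816,120.744) → (147.613,120.744) → (147.613,64.566) → (68.816,64.566) → (68.816,120.744), returning to the start.

Shape 6 is a cubic bezier drawn with `<path>`. Its stroke #ff8800 means cut at S798, F805. After flipping Y the toolpath is (208.469,115.093) → (203.383,106.554) → (201.830,75.853) → (201.172,46.082) → (198.767,40.332).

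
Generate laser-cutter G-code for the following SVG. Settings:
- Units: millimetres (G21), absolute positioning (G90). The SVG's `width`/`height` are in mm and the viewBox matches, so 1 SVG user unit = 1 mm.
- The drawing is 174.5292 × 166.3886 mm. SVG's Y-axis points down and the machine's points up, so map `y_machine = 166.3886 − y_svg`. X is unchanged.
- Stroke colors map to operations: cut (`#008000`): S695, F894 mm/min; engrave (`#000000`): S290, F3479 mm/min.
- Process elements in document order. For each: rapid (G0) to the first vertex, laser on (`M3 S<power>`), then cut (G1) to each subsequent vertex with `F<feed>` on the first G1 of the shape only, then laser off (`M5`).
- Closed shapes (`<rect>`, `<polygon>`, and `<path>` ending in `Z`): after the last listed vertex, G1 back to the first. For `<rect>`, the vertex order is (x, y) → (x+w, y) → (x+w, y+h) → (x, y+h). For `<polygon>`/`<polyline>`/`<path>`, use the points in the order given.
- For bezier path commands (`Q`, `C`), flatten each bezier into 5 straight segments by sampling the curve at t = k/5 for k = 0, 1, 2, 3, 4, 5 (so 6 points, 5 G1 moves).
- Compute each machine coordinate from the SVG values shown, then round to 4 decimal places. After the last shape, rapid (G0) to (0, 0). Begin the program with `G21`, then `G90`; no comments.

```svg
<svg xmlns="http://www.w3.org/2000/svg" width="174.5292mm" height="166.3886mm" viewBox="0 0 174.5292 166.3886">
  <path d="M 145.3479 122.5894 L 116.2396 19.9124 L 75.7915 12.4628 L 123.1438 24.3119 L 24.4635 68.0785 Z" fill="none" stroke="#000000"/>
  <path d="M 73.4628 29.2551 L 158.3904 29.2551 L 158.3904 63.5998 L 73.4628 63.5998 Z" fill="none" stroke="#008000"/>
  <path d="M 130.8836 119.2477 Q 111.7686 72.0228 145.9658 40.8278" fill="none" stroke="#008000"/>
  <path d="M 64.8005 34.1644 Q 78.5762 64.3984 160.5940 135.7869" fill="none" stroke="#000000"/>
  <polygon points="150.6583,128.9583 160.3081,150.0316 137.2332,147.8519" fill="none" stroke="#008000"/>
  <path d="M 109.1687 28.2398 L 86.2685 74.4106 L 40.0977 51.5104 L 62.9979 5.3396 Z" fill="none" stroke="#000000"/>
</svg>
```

viewBox `0 0 174.5292 166.3886` with mm width/height → 1 unit = 1 mm. Flip: y_m = 166.3886 − y_svg.

**Shape 1** — `<path>` closed polygon, stroke `#000000` → engrave (S290, F3479). Machine vertices: (145.3479,43.7992) → (116.2396,146.4762) → (75.7915,153.9258) → (123.1438,142.0767) → (24.4635,98.3101) → (145.3479,43.7992). Closed: final G1 returns to the first vertex.

**Shape 2** — `<path>` rectangle, stroke `#008000` → cut (S695, F894). Machine vertices: (73.4628,137.1335) → (158.3904,137.1335) → (158.3904,102.7888) → (73.4628,102.7888) → (73.4628,137.1335). Closed: final G1 returns to the first vertex.

**Shape 3** — `<path>` quadratic bezier, stroke `#008000` → cut (S695, F894). Control points (SVG): P0=(130.8836,119.2477), P1=(111.7686,72.0228), P2=(145.9658,40.8278); sampled at t=k/5. Machine vertices: (130.8836,47.1409) → (125.3701,65.3897) → (124.1216,82.3560) → (127.1380,98.0400) → (134.4194,112.4416) → (145.9658,125.5608). Open path.

**Shape 4** — `<path>` quadratic bezier, stroke `#000000` → engrave (S290, F3479). Control points (SVG): P0=(64.8005,34.1644), P1=(78.5762,64.3984), P2=(160.5940,135.7869); sampled at t=k/5. Machine vertices: (64.8005,132.2242) → (73.0405,118.4844) → (86.7398,101.4523) → (105.8985,81.1278) → (130.5166,57.5109) → (160.5940,30.6017). Open path.

**Shape 5** — `<polygon>` regular polygon, stroke `#008000` → cut (S695, F894). Machine vertices: (150.6583,37.4303) → (160.3081,16.3570) → (137.2332,18.5367) → (150.6583,37.4303). Closed: final G1 returns to the first vertex.

**Shape 6** — `<path>` regular polygon, stroke `#000000` → engrave (S290, F3479). Machine vertices: (109.1687,138.1488) → (86.2685,91.9780) → (40.0977,114.8782) → (62.9979,161.0490) → (109.1687,138.1488). Closed: final G1 returns to the first vertex.

G21
G90
G0 X145.3479 Y43.7992
M3 S290
G1 X116.2396 Y146.4762 F3479
G1 X75.7915 Y153.9258
G1 X123.1438 Y142.0767
G1 X24.4635 Y98.3101
G1 X145.3479 Y43.7992
M5
G0 X73.4628 Y137.1335
M3 S695
G1 X158.3904 Y137.1335 F894
G1 X158.3904 Y102.7888
G1 X73.4628 Y102.7888
G1 X73.4628 Y137.1335
M5
G0 X130.8836 Y47.1409
M3 S695
G1 X125.3701 Y65.3897 F894
G1 X124.1216 Y82.3560
G1 X127.1380 Y98.0400
G1 X134.4194 Y112.4416
G1 X145.9658 Y125.5608
M5
G0 X64.8005 Y132.2242
M3 S290
G1 X73.0405 Y118.4844 F3479
G1 X86.7398 Y101.4523
G1 X105.8985 Y81.1278
G1 X130.5166 Y57.5109
G1 X160.5940 Y30.6017
M5
G0 X150.6583 Y37.4303
M3 S695
G1 X160.3081 Y16.3570 F894
G1 X137.2332 Y18.5367
G1 X150.6583 Y37.4303
M5
G0 X109.1687 Y138.1488
M3 S290
G1 X86.2685 Y91.9780 F3479
G1 X40.0977 Y114.8782
G1 X62.9979 Y161.0490
G1 X109.1687 Y138.1488
M5
G0 X0.0000 Y0.0000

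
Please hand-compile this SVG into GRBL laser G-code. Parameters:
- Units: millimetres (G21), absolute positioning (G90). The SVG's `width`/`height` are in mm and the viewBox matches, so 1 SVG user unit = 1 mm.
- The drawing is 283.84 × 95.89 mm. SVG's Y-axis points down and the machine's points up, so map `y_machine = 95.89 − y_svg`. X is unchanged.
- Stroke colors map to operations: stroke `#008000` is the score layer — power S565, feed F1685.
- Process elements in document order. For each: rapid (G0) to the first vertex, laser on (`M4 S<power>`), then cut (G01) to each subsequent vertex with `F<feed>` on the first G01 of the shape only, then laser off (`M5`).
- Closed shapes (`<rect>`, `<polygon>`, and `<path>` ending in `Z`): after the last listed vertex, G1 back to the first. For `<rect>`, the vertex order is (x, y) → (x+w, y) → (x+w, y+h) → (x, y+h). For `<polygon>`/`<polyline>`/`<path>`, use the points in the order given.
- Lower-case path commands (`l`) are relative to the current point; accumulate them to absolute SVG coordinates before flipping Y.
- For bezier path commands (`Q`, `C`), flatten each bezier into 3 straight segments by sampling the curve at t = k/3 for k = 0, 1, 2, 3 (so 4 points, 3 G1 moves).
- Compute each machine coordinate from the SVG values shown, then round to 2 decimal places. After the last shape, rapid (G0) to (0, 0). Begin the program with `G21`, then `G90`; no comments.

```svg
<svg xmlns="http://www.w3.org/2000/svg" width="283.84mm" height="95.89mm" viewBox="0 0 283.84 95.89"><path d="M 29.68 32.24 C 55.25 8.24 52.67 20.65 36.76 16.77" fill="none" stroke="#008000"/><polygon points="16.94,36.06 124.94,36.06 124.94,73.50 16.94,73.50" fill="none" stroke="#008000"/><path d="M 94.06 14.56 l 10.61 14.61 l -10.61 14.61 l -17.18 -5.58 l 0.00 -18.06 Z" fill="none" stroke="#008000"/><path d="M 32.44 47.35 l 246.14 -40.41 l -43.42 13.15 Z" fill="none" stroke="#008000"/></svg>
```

G21
G90
G0 X29.68 Y63.65
M4 S565
G01 X46.42 Y77.47 F1685
G01 X47.68 Y78.72
G01 X36.76 Y79.12
M5
G0 X16.94 Y59.83
M4 S565
G01 X124.94 Y59.83 F1685
G01 X124.94 Y22.39
G01 X16.94 Y22.39
G01 X16.94 Y59.83
M5
G0 X94.06 Y81.33
M4 S565
G01 X104.67 Y66.72 F1685
G01 X94.06 Y52.11
G01 X76.88 Y57.69
G01 X76.88 Y75.75
G01 X94.06 Y81.33
M5
G0 X32.44 Y48.54
M4 S565
G01 X278.58 Y88.95 F1685
G01 X235.16 Y75.80
G01 X32.44 Y48.54
M5
G0 X0.00 Y0.00

1 u = 1 mm; y_m = 95.89 − y.

[1] `<path>` cubic bezier, #008000→score S565 F1685: (29.68,63.65) → (46.42,77.47) → (47.68,78.72) → (36.76,79.12)

[2] `<polygon>` rectangle, #008000→score S565 F1685: (16.94,59.83) → (124.94,59.83) → (124.94,22.39) → (16.94,22.39) → (16.94,59.83) (closed)

[3] `<path>` regular polygon, #008000→score S565 F1685: (94.06,81.33) → (104.67,66.72) → (94.06,52.11) → (76.88,57.69) → (76.88,75.75) → (94.06,81.33) (closed)

[4] `<path>` closed polygon, #008000→score S565 F1685: (32.44,48.54) → (278.58,88.95) → (235.16,75.80) → (32.44,48.54) (closed)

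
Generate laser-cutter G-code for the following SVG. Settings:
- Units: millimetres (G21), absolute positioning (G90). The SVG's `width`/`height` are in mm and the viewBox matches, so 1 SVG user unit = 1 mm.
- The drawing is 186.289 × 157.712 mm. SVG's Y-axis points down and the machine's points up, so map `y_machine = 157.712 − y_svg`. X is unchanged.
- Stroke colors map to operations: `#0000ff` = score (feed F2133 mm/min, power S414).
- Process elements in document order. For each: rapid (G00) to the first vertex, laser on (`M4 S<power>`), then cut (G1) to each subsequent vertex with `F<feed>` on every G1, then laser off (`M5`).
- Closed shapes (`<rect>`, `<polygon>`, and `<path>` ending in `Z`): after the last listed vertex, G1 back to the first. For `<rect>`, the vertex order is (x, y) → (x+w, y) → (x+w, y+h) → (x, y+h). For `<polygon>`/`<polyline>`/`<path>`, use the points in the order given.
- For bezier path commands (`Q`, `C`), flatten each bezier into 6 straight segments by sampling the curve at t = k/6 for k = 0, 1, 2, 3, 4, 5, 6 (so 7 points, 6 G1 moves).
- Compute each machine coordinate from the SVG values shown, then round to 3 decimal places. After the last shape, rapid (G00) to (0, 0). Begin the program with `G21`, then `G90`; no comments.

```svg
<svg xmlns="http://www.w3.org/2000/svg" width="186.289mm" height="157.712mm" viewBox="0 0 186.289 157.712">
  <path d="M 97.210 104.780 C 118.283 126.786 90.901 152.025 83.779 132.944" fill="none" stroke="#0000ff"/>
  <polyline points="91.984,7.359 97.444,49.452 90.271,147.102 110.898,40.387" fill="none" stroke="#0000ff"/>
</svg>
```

viewBox `0 0 186.289 157.712` with mm width/height → 1 unit = 1 mm. Flip: y_m = 157.712 − y_svg.

**Shape 1** — `<path>` cubic bezier, stroke `#0000ff` → score (S414, F2133). Control points (SVG): P0=(97.210,104.780), P1=(118.283,126.786), P2=(90.901,152.025), P3=(83.779,132.944); sampled at t=k/6. Machine vertices: (97.210,52.932) → (104.027,41.880) → (104.676,31.610) → (101.068,23.442) → (95.109,18.699) → (88.710,18.701) → (83.779,24.768). Open path.

**Shape 2** — `<polyline>` open polyline, stroke `#0000ff` → score (S414, F2133). Machine vertices: (91.984,150.353) → (97.444,108.260) → (90.271,10.610) → (110.898,117.325). Open path.

G21
G90
G00 X97.210 Y52.932
M4 S414
G1 X104.027 Y41.880 F2133
G1 X104.676 Y31.610 F2133
G1 X101.068 Y23.442 F2133
G1 X95.109 Y18.699 F2133
G1 X88.710 Y18.701 F2133
G1 X83.779 Y24.768 F2133
M5
G00 X91.984 Y150.353
M4 S414
G1 X97.444 Y108.260 F2133
G1 X90.271 Y10.610 F2133
G1 X110.898 Y117.325 F2133
M5
G00 X0.000 Y0.000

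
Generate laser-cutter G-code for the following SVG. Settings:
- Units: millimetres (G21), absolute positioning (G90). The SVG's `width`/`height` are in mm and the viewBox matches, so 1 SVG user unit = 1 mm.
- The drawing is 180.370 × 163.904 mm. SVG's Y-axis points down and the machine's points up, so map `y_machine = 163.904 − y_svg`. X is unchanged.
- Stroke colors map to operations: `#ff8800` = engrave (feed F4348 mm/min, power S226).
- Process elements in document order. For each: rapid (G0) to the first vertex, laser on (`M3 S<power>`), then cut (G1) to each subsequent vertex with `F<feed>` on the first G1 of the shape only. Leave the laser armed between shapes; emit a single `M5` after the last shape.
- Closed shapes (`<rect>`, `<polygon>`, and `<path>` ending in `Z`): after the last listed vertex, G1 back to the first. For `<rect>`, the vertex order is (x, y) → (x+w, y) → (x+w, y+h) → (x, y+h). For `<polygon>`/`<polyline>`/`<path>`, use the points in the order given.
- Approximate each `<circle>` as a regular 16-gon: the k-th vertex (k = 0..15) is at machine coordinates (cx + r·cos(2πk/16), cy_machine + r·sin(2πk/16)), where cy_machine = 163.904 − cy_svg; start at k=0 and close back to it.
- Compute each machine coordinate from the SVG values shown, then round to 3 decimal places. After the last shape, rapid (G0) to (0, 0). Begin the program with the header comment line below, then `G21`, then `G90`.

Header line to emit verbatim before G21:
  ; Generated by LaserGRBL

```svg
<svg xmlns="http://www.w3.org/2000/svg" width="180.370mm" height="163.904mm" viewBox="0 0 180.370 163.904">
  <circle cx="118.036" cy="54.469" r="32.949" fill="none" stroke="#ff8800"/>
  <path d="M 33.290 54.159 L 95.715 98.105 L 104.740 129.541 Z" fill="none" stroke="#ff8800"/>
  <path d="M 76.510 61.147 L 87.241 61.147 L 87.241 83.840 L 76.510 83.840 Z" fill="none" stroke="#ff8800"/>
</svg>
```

; Generated by LaserGRBL
G21
G90
G0 X150.985 Y109.435
M3 S226
G1 X148.477 Y122.044 F4348
G1 X141.334 Y132.733
G1 X130.645 Y139.876
G1 X118.036 Y142.384
G1 X105.427 Y139.876
G1 X94.738 Y132.733
G1 X87.595 Y122.044
G1 X85.087 Y109.435
G1 X87.595 Y96.826
G1 X94.738 Y86.137
G1 X105.427 Y78.994
G1 X118.036 Y76.486
G1 X130.645 Y78.994
G1 X141.334 Y86.137
G1 X148.477 Y96.826
G1 X150.985 Y109.435
G0 X33.290 Y109.745
M3 S226
G1 X95.715 Y65.799 F4348
G1 X104.740 Y34.363
G1 X33.290 Y109.745
G0 X76.510 Y102.757
M3 S226
G1 X87.241 Y102.757 F4348
G1 X87.241 Y80.064
G1 X76.510 Y80.064
G1 X76.510 Y102.757
M5
G0 X0.000 Y0.000

viewBox `0 0 180.370 163.904` with mm width/height → 1 unit = 1 mm. Flip: y_m = 163.904 − y_svg.

**Shape 1** — `<circle>` circle, stroke `#ff8800` → engrave (S226, F4348). Machine vertices: (150.985,109.435) → (148.477,122.044) → (141.334,132.733) → (130.645,139.876) → (118.036,142.384) → (105.427,139.876) → (94.738,132.733) → (87.595,122.044) → (85.087,109.435) → (87.595,96.826) → (94.738,86.137) → (105.427,78.994) → (118.036,76.486) → (130.645,78.994) → (141.334,86.137) → (148.477,96.826) → (150.985,109.435). Closed: final G1 returns to the first vertex.

**Shape 2** — `<path>` closed polygon, stroke `#ff8800` → engrave (S226, F4348). Machine vertices: (33.290,109.745) → (95.715,65.799) → (104.740,34.363) → (33.290,109.745). Closed: final G1 returns to the first vertex.

**Shape 3** — `<path>` rectangle, stroke `#ff8800` → engrave (S226, F4348). Machine vertices: (76.510,102.757) → (87.241,102.757) → (87.241,80.064) → (76.510,80.064) → (76.510,102.757). Closed: final G1 returns to the first vertex.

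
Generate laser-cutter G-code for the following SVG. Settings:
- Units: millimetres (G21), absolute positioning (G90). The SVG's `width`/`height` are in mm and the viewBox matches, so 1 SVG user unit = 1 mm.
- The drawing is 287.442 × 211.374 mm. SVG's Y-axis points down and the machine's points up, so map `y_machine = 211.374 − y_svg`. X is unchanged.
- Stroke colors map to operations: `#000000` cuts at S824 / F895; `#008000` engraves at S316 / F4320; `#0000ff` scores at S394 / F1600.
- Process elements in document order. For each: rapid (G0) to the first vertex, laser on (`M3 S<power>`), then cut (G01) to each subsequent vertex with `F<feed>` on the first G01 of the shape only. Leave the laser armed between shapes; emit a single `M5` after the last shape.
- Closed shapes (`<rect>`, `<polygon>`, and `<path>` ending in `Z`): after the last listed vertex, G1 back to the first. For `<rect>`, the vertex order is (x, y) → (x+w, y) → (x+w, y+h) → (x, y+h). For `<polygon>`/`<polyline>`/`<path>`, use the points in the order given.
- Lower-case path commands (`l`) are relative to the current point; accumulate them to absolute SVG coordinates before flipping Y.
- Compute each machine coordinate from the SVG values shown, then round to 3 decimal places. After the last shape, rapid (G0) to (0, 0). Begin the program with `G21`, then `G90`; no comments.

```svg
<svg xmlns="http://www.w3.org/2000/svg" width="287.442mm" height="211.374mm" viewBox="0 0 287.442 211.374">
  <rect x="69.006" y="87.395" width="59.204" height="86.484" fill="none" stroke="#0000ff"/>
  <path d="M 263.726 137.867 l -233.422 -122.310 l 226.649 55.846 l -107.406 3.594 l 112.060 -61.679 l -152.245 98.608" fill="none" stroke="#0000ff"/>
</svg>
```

G21
G90
G0 X69.006 Y123.979
M3 S394
G01 X128.210 Y123.979 F1600
G01 X128.210 Y37.495
G01 X69.006 Y37.495
G01 X69.006 Y123.979
G0 X263.726 Y73.507
M3 S394
G01 X30.304 Y195.817 F1600
G01 X256.953 Y139.971
G01 X149.547 Y136.377
G01 X261.607 Y198.056
G01 X109.362 Y99.448
M5
G0 X0.000 Y0.000

Since the viewBox matches the mm dimensions, user units are millimetres directly. The only transform is the Y-flip y_m = 211.374 − y_svg.

Shape 1 is a rectangle drawn with `<rect>`. Its stroke #0000ff means score at S394, F1600. After flipping Y the toolpath is (69.006,123.979) → (128.210,123.979) → (128.210,37.495) → (69.006,37.495) → (69.006,123.979), returning to the start.

Shape 2 is a open polyline drawn with `<path>`. Its stroke #0000ff means score at S394, F1600. After flipping Y the toolpath is (263.726,73.507) → (30.304,195.817) → (256.953,139.971) → (149.547,136.377) → (261.607,198.056) → (109.362,99.448).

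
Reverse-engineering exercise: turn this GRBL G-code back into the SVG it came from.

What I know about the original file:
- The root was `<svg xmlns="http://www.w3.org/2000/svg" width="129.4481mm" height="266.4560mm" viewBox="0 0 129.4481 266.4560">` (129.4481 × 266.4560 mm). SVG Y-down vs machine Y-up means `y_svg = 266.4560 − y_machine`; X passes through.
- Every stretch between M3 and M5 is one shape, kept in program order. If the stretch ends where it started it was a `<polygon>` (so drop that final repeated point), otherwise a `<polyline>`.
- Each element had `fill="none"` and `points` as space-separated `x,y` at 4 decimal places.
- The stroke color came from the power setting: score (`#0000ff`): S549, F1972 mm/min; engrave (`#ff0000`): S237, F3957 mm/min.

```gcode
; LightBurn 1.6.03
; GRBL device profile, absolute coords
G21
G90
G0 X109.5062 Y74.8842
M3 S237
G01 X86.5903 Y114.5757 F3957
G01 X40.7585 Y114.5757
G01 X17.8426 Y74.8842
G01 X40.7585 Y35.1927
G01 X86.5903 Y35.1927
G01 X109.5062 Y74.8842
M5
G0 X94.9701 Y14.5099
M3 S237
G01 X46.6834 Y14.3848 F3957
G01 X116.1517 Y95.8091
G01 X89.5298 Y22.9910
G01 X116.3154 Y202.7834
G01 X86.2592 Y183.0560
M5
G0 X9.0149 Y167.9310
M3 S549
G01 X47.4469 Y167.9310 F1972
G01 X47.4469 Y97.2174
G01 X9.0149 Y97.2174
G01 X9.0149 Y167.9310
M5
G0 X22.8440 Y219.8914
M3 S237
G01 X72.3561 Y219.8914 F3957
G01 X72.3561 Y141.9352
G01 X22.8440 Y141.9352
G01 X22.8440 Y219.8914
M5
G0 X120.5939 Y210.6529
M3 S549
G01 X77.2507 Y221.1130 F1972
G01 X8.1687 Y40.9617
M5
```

Each laser-on run becomes one SVG element. Flip Y back into SVG space with y_svg = 266.4560 − y_machine.

Run 1: the run's S237 means `#ff0000` (engrave). The run returns to its start, so emit a `<polygon>` with points (Y-flipped): 109.5062,191.5718 86.5903,151.8803 40.7585,151.8803 17.8426,191.5718 40.7585,231.2633 86.5903,231.2633.

Run 2: power S237 maps to stroke `#ff0000` (engrave). The run is open, so emit a `<polyline>` with points (Y-flipped): 94.9701,251.9461 46.6834,252.0712 116.1517,170.6469 89.5298,243.4650 116.3154,63.6726 86.2592,83.4000.

Run 3: the run's S549 means `#0000ff` (score). The run returns to its start, so emit a `<polygon>` with points (Y-flipped): 9.0149,98.5250 47.4469,98.5250 47.4469,169.2386 9.0149,169.2386.

Run 4: S237 ⇒ engrave layer `#ff0000`. The run returns to its start, so emit a `<polygon>` with points (Y-flipped): 22.8440,46.5646 72.3561,46.5646 72.3561,124.5208 22.8440,124.5208.

Run 5: S549 ⇒ score layer `#0000ff`. The run is open, so emit a `<polyline>` with points (Y-flipped): 120.5939,55.8031 77.2507,45.3430 8.1687,225.4943.

<svg xmlns="http://www.w3.org/2000/svg" width="129.4481mm" height="266.4560mm" viewBox="0 0 129.4481 266.4560">
  <polygon points="109.5062,191.5718 86.5903,151.8803 40.7585,151.8803 17.8426,191.5718 40.7585,231.2633 86.5903,231.2633" fill="none" stroke="#ff0000"/>
  <polyline points="94.9701,251.9461 46.6834,252.0712 116.1517,170.6469 89.5298,243.4650 116.3154,63.6726 86.2592,83.4000" fill="none" stroke="#ff0000"/>
  <polygon points="9.0149,98.5250 47.4469,98.5250 47.4469,169.2386 9.0149,169.2386" fill="none" stroke="#0000ff"/>
  <polygon points="22.8440,46.5646 72.3561,46.5646 72.3561,124.5208 22.8440,124.5208" fill="none" stroke="#ff0000"/>
  <polyline points="120.5939,55.8031 77.2507,45.3430 8.1687,225.4943" fill="none" stroke="#0000ff"/>
</svg>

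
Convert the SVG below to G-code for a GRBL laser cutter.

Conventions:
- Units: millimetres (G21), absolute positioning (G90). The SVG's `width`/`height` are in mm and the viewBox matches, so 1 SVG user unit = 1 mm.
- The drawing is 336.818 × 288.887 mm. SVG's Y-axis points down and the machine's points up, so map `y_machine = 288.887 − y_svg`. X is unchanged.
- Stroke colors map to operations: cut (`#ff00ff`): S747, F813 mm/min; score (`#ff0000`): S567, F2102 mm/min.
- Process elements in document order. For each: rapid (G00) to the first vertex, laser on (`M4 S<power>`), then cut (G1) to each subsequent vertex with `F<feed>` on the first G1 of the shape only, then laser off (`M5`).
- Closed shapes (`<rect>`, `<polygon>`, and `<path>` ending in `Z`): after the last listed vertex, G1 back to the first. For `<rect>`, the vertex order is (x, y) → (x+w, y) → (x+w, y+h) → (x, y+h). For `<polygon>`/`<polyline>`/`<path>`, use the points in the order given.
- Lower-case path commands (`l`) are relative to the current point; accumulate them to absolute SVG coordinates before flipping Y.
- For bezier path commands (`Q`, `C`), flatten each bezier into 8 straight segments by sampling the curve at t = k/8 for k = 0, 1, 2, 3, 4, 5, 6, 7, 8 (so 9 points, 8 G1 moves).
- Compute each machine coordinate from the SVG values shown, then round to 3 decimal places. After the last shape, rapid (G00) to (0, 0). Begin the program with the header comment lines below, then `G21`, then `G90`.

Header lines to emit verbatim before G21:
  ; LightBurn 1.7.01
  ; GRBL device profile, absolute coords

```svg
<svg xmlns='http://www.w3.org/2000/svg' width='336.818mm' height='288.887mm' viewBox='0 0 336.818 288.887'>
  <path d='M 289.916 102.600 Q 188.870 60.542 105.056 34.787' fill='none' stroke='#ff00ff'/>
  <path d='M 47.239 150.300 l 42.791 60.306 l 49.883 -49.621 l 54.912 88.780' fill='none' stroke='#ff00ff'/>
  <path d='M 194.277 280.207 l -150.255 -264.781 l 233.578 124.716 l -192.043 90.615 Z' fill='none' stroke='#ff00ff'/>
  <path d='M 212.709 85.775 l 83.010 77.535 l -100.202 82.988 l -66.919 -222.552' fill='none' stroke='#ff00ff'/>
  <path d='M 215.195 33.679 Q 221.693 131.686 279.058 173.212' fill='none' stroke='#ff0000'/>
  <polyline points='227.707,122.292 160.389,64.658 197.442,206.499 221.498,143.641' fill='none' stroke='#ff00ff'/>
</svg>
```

; LightBurn 1.7.01
; GRBL device profile, absolute coords
G21
G90
G00 X289.916 Y186.287
M4 S747
G1 X264.924 Y196.547 F813
G1 X240.470 Y206.297
G1 X216.555 Y215.538
G1 X193.178 Y224.269
G1 X170.340 Y232.491
G1 X148.040 Y240.204
G1 X126.279 Y247.407
G1 X105.056 Y254.100
M5
G00 X47.239 Y138.587
M4 S747
G1 X90.030 Y78.281 F813
G1 X139.913 Y127.902
G1 X194.825 Y39.122
M5
G00 X194.277 Y8.680
M4 S747
G1 X44.022 Y273.461 F813
G1 X277.600 Y148.745
G1 X85.557 Y58.130
G1 X194.277 Y8.680
M5
G00 X212.709 Y203.112
M4 S747
G1 X295.719 Y125.577 F813
G1 X195.517 Y42.589
G1 X128.598 Y265.141
M5
G00 X215.195 Y255.208
M4 S567
G1 X217.614 Y231.589 F2102
G1 X221.623 Y209.735
G1 X227.222 Y189.645
G1 X234.410 Y171.321
G1 X243.187 Y154.762
G1 X253.555 Y139.968
G1 X265.512 Y126.939
G1 X279.058 Y115.675
M5
G00 X227.707 Y166.595
M4 S747
G1 X160.389 Y224.229 F813
G1 X197.442 Y82.388
G1 X221.498 Y145.246
M5
G00 X0.000 Y0.000

Since the viewBox matches the mm dimensions, user units are millimetres directly. The only transform is the Y-flip y_m = 288.887 − y_svg.

Shape 1 is a quadratic bezier drawn with `<path>`. Its stroke #ff00ff means cut at S747, F813. After flipping Y the toolpath is (289.916,186.287) → (264.924,196.547) → (240.470,206.297) → (216.555,215.538) → (193.178,224.269) → (170.340,232.491) → (148.040,240.204) → (126.279,247.407) → (105.056,254.100).

Shape 2 is a open polyline drawn with `<path>`. Its stroke #ff00ff means cut at S747, F813. After flipping Y the toolpath is (47.239,138.587) → (90.030,78.281) → (139.913,127.902) → (194.825,39.122).

Shape 3 is a closed polygon drawn with `<path>`. Its stroke #ff00ff means cut at S747, F813. After flipping Y the toolpath is (194.277,8.680) → (44.022,273.461) → (277.600,148.745) → (85.557,58.130) → (194.277,8.680), returning to the start.

Shape 4 is a open polyline drawn with `<path>`. Its stroke #ff00ff means cut at S747, F813. After flipping Y the toolpath is (212.709,203.112) → (295.719,125.577) → (195.517,42.589) → (128.598,265.141).

Shape 5 is a quadratic bezier drawn with `<path>`. Its stroke #ff0000 means score at S567, F2102. After flipping Y the toolpath is (215.195,255.208) → (217.614,231.589) → (221.623,209.735) → (227.222,189.645) → (234.410,171.321) → (243.187,154.762) → (253.555,139.968) → (265.512,126.939) → (279.058,115.675).

Shape 6 is a open polyline drawn with `<polyline>`. Its stroke #ff00ff means cut at S747, F813. After flipping Y the toolpath is (227.707,166.595) → (160.389,224.229) → (197.442,82.388) → (221.498,145.246).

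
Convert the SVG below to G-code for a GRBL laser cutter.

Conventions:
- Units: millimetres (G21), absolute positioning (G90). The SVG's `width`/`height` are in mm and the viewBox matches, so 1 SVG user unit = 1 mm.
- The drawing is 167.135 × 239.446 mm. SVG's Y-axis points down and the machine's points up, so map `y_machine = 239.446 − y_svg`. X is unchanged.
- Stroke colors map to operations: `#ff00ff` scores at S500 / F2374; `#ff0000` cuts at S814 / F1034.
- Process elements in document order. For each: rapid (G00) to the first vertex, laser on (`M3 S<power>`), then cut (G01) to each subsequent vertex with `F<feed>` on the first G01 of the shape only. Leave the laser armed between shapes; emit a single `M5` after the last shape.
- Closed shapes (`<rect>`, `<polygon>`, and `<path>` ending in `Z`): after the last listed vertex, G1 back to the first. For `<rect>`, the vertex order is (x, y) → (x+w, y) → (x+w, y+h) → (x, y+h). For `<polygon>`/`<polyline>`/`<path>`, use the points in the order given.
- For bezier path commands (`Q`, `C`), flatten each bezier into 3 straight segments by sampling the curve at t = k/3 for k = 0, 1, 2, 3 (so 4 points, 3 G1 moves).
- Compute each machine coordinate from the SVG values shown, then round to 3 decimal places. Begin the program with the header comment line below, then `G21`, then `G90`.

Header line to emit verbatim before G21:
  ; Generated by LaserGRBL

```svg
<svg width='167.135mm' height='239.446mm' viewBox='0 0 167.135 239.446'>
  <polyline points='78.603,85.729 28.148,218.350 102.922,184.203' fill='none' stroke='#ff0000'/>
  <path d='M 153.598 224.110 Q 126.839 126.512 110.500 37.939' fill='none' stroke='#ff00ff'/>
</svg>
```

viewBox `0 0 167.135 239.446` with mm width/height → 1 unit = 1 mm. Flip: y_m = 239.446 − y_svg.

**Shape 1** — `<polyline>` open polyline, stroke `#ff0000` → cut (S814, F1034). Machine vertices: (78.603,153.717) → (28.148,21.096) → (102.922,55.243). Open path.

**Shape 2** — `<path>` quadratic bezier, stroke `#ff00ff` → score (S500, F2374). Control points (SVG): P0=(153.598,224.110), P1=(126.839,126.512), P2=(110.500,37.939); sampled at t=k/3. Machine vertices: (153.598,15.336) → (136.916,79.399) → (122.550,141.456) → (110.500,201.507). Open path.

; Generated by LaserGRBL
G21
G90
G00 X78.603 Y153.717
M3 S814
G01 X28.148 Y21.096 F1034
G01 X102.922 Y55.243
G00 X153.598 Y15.336
M3 S500
G01 X136.916 Y79.399 F2374
G01 X122.550 Y141.456
G01 X110.500 Y201.507
M5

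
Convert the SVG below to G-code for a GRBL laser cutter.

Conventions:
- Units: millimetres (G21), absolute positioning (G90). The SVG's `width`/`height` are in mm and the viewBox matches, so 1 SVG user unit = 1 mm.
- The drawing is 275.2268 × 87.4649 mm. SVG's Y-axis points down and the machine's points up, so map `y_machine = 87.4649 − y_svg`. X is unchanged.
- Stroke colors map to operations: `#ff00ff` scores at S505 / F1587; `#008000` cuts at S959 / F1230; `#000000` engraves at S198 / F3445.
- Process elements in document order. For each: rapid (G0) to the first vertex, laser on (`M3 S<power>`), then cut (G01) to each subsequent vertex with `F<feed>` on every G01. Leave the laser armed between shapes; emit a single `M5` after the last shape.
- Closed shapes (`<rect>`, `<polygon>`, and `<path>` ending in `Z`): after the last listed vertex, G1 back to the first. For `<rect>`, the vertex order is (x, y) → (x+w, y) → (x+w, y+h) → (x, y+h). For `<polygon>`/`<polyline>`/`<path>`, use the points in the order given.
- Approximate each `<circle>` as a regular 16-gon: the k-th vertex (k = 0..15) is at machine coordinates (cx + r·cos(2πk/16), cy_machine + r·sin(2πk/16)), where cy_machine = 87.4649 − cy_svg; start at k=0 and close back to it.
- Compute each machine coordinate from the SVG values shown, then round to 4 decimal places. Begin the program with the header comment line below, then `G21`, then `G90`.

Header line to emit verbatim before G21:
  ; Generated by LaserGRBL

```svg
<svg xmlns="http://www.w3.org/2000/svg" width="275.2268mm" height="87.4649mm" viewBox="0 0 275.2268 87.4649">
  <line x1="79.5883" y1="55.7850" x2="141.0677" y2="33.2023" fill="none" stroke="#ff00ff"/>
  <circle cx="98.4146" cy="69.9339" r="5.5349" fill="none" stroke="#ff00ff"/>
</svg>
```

Since the viewBox matches the mm dimensions, user units are millimetres directly. The only transform is the Y-flip y_m = 87.4649 − y_svg.

Shape 1 is a line segment drawn with `<line>`. Its stroke #ff00ff means score at S505, F1587. After flipping Y the toolpath is (79.5883,31.6799) → (141.0677,54.2626).

Shape 2 is a circle drawn with `<circle>`. Its stroke #ff00ff means score at S505, F1587. After flipping Y the toolpath is (103.9495,17.5310) → (103.5282,19.6491) → (102.3284,21.4448) → (100.5327,22.6446) → (98.4146,23.0659) → (96.2965,22.6446) → (94.5008,21.4448) → (93.3010,19.6491) → (92.8797,17.5310) → (93.3010,15.4129) → (94.5008,13.6172) → (96.2965,12.4174) → (98.4146,11.9961) → (100.5327,12.4174) → (102.3284,13.6172) → (103.5282,15.4129) → (103.9495,17.5310), returning to the start.

; Generated by LaserGRBL
G21
G90
G0 X79.5883 Y31.6799
M3 S505
G01 X141.0677 Y54.2626 F1587
G0 X103.9495 Y17.5310
M3 S505
G01 X103.5282 Y19.6491 F1587
G01 X102.3284 Y21.4448 F1587
G01 X100.5327 Y22.6446 F1587
G01 X98.4146 Y23.0659 F1587
G01 X96.2965 Y22.6446 F1587
G01 X94.5008 Y21.4448 F1587
G01 X93.3010 Y19.6491 F1587
G01 X92.8797 Y17.5310 F1587
G01 X93.3010 Y15.4129 F1587
G01 X94.5008 Y13.6172 F1587
G01 X96.2965 Y12.4174 F1587
G01 X98.4146 Y11.9961 F1587
G01 X100.5327 Y12.4174 F1587
G01 X102.3284 Y13.6172 F1587
G01 X103.5282 Y15.4129 F1587
G01 X103.9495 Y17.5310 F1587
M5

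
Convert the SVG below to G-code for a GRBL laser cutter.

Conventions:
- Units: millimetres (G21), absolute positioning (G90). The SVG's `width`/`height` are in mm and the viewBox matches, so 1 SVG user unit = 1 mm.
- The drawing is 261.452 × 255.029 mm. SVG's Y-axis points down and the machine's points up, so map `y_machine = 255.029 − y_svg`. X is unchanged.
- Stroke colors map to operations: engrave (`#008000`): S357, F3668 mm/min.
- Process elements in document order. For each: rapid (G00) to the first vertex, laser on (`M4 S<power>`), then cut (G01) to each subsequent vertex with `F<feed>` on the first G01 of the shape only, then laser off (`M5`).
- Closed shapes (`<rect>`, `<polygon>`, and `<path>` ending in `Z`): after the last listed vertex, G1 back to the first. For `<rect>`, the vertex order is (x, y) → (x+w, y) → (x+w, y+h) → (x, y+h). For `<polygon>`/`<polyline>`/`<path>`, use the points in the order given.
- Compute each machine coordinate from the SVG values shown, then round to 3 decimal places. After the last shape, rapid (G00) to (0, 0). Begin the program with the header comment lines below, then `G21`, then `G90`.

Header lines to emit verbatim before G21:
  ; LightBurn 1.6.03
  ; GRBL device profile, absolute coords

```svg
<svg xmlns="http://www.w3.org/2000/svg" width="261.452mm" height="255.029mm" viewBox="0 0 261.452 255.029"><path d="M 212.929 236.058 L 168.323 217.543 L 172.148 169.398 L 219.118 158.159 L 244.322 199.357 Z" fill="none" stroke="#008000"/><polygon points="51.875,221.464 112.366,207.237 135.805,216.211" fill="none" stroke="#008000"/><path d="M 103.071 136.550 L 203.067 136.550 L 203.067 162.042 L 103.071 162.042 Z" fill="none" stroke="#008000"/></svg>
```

1 u = 1 mm; y_m = 255.029 − y.

[1] `<path>` regular polygon, #008000→engrave S357 F3668: (212.929,18.971) → (168.323,37.486) → (172.148,85.631) → (219.118,96.870) → (244.322,55.672) → (212.929,18.971) (closed)

[2] `<polygon>` closed polygon, #008000→engrave S357 F3668: (51.875,33.565) → (112.366,47.792) → (135.805,38.818) → (51.875,33.565) (closed)

[3] `<path>` rectangle, #008000→engrave S357 F3668: (103.071,118.479) → (203.067,118.479) → (203.067,92.987) → (103.071,92.987) → (103.071,118.479) (closed)

; LightBurn 1.6.03
; GRBL device profile, absolute coords
G21
G90
G00 X212.929 Y18.971
M4 S357
G01 X168.323 Y37.486 F3668
G01 X172.148 Y85.631
G01 X219.118 Y96.870
G01 X244.322 Y55.672
G01 X212.929 Y18.971
M5
G00 X51.875 Y33.565
M4 S357
G01 X112.366 Y47.792 F3668
G01 X135.805 Y38.818
G01 X51.875 Y33.565
M5
G00 X103.071 Y118.479
M4 S357
G01 X203.067 Y118.479 F3668
G01 X203.067 Y92.987
G01 X103.071 Y92.987
G01 X103.071 Y118.479
M5
G00 X0.000 Y0.000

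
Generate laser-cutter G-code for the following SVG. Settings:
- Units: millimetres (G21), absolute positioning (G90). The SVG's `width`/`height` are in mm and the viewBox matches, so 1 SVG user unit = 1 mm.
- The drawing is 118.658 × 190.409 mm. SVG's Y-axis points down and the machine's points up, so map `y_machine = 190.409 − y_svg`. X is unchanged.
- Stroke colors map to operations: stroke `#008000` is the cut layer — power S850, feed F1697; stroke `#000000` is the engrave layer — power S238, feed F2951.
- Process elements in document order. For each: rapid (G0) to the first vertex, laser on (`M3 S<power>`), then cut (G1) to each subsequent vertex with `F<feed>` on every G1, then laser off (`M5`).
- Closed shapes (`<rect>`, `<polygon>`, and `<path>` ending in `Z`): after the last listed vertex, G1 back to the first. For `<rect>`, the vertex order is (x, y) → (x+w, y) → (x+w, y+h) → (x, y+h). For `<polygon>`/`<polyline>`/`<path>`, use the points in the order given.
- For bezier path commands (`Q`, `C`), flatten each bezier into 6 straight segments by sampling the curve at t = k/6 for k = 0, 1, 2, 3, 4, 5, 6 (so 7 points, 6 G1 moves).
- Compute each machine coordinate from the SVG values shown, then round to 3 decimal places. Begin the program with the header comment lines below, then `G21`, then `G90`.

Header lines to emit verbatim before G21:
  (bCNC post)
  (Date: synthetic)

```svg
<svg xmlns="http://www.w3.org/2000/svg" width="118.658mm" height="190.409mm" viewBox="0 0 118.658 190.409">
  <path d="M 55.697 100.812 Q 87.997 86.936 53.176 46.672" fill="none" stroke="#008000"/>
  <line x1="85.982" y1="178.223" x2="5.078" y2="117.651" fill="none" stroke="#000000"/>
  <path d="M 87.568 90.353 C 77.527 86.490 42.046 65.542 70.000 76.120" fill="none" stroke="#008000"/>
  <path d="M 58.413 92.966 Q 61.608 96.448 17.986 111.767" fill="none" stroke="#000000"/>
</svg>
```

(bCNC post)
(Date: synthetic)
G21
G90
G0 X55.697 Y89.597
M3 S850
G1 X64.599 Y94.955 F1697
G1 X69.772 Y101.780 F1697
G1 X71.217 Y110.070 F1697
G1 X68.932 Y119.826 F1697
G1 X62.919 Y131.049 F1697
G1 X53.176 Y143.737 F1697
M5
G0 X85.982 Y12.186
M3 S238
G1 X5.078 Y72.758 F2951
M5
G0 X87.568 Y100.056
M3 S850
G1 X80.839 Y103.186 F1697
G1 X72.339 Y107.814 F1697
G1 X64.536 Y112.588 F1697
G1 X59.899 Y116.159 F1697
G1 X60.898 Y117.176 F1697
G1 X70.000 Y114.289 F1697
M5
G0 X58.413 Y97.443
M3 S238
G1 X58.178 Y95.954 F2951
G1 X55.341 Y93.806 F2951
G1 X49.904 Y91.002 F2951
G1 X41.865 Y87.539 F2951
G1 X31.226 Y83.420 F2951
G1 X17.986 Y78.642 F2951
M5

viewBox `0 0 118.658 190.409` with mm width/height → 1 unit = 1 mm. Flip: y_m = 190.409 − y_svg.

**Shape 1** — `<path>` quadratic bezier, stroke `#008000` → cut (S850, F1697). Control points (SVG): P0=(55.697,100.812), P1=(87.997,86.936), P2=(53.176,46.672); sampled at t=k/6. Machine vertices: (55.697,89.597) → (64.599,94.955) → (69.772,101.780) → (71.217,110.070) → (68.932,119.826) → (62.919,131.049) → (53.176,143.737). Open path.

**Shape 2** — `<line>` line segment, stroke `#000000` → engrave (S238, F2951). Machine vertices: (85.982,12.186) → (5.078,72.758). Open path.

**Shape 3** — `<path>` cubic bezier, stroke `#008000` → cut (S850, F1697). Control points (SVG): P0=(87.568,90.353), P1=(77.527,86.490), P2=(42.046,65.542), P3=(70.000,76.120); sampled at t=k/6. Machine vertices: (87.568,100.056) → (80.839,103.186) → (72.339,107.814) → (64.536,112.588) → (59.899,116.159) → (60.898,117.176) → (70.000,114.289). Open path.

**Shape 4** — `<path>` quadratic bezier, stroke `#000000` → engrave (S238, F2951). Control points (SVG): P0=(58.413,92.966), P1=(61.608,96.448), P2=(17.986,111.767); sampled at t=k/6. Machine vertices: (58.413,97.443) → (58.178,95.954) → (55.341,93.806) → (49.904,91.002) → (41.865,87.539) → (31.226,83.420) → (17.986,78.642). Open path.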